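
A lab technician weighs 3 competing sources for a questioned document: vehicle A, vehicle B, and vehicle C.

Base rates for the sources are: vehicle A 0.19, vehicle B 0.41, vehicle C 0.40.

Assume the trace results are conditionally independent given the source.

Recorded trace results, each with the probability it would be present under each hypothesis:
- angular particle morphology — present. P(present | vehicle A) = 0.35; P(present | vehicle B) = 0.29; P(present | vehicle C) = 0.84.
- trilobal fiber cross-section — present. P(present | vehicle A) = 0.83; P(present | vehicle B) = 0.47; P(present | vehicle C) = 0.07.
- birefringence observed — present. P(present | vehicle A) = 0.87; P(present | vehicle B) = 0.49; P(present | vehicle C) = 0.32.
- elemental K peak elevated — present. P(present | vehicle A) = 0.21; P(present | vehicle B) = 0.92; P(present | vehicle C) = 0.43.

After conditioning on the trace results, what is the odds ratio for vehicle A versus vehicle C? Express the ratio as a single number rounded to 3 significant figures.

3.12

The normalizing constant cancels in an odds ratio, so compute prior × likelihood for the two hypotheses only:
  vehicle A: 0.19 × 0.35 × 0.83 × 0.87 × 0.21 = 0.010084
  vehicle C: 0.40 × 0.84 × 0.07 × 0.32 × 0.43 = 0.0032364
Posterior odds = 0.010084 / 0.0032364 ≈ 3.12.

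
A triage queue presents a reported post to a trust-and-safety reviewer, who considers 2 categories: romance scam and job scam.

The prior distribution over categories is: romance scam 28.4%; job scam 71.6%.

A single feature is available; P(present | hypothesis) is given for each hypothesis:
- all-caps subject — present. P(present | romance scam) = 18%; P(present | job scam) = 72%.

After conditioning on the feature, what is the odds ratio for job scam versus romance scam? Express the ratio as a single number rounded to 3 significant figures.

10.1

Posterior odds equal prior odds times the likelihood ratio; only the two competing hypotheses matter.
  job scam: 0.716 × 0.72 = 0.51552
  romance scam: 0.284 × 0.18 = 0.05112
Posterior odds = 0.51552 / 0.05112 ≈ 10.1.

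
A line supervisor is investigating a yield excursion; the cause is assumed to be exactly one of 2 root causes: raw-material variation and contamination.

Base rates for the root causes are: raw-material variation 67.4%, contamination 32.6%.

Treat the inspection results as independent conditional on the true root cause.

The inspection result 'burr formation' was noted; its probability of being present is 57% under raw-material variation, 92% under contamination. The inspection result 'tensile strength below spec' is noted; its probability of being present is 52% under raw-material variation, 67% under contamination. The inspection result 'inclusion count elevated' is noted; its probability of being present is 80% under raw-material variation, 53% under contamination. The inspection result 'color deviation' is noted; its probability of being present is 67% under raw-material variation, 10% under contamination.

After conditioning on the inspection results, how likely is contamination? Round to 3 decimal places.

0.090

By Bayes' rule with conditional independence, the unnormalized weight for each hypothesis is prior × ∏ likelihoods:
  raw-material variation: 0.674 × 0.57 × 0.52 × 0.80 × 0.67 = 0.10708
  contamination: 0.326 × 0.92 × 0.67 × 0.53 × 0.10 = 0.01065
The unnormalized weights sum to 0.11773.
P(contamination | evidence) = 0.01065 / 0.11773 ≈ 0.090.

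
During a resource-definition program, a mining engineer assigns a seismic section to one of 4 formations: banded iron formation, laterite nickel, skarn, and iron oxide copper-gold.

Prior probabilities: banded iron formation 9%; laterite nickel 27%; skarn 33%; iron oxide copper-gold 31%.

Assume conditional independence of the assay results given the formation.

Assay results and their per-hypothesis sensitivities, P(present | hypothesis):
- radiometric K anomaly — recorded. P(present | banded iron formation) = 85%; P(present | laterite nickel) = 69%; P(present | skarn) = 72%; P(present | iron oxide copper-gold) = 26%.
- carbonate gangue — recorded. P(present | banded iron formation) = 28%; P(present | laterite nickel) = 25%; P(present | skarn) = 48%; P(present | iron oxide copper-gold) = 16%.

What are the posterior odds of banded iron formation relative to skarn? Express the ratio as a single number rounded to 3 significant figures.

0.188

The normalizing constant cancels in an odds ratio, so compute prior × likelihood for the two hypotheses only:
  banded iron formation: 0.09 × 0.85 × 0.28 = 0.02142
  skarn: 0.33 × 0.72 × 0.48 = 0.11405
Odds(banded iron formation : skarn) = 0.02142 / 0.11405 ≈ 0.188.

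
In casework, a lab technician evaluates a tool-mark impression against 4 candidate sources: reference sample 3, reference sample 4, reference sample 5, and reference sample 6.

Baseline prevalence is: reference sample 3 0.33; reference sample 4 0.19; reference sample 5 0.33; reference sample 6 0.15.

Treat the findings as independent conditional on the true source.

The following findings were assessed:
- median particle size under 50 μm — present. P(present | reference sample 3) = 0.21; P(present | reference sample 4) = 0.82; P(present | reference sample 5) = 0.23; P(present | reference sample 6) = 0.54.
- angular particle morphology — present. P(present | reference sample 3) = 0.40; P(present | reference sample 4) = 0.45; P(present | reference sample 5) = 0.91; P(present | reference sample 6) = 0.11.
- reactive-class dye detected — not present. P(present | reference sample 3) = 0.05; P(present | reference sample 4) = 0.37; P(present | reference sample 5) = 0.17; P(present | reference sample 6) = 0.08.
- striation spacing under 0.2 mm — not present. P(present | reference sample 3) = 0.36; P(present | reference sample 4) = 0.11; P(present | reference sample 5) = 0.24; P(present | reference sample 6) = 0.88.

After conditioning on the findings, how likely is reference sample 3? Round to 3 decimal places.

By Bayes' rule with conditional independence, the unnormalized weight for each hypothesis is prior × ∏ likelihoods (using 1 − P(present | H) for each absent finding):
  reference sample 3: 0.33 × 0.21 × 0.40 × (1 − 0.05) × (1 − 0.36) = 0.016854
  reference sample 4: 0.19 × 0.82 × 0.45 × (1 − 0.37) × (1 − 0.11) = 0.039311
  reference sample 5: 0.33 × 0.23 × 0.91 × (1 − 0.17) × (1 − 0.24) = 0.043569
  reference sample 6: 0.15 × 0.54 × 0.11 × (1 − 0.08) × (1 − 0.88) = 0.00098366
The unnormalized weights sum to 0.10072.
P(reference sample 3 | evidence) = 0.016854 / 0.10072 ≈ 0.167.

0.167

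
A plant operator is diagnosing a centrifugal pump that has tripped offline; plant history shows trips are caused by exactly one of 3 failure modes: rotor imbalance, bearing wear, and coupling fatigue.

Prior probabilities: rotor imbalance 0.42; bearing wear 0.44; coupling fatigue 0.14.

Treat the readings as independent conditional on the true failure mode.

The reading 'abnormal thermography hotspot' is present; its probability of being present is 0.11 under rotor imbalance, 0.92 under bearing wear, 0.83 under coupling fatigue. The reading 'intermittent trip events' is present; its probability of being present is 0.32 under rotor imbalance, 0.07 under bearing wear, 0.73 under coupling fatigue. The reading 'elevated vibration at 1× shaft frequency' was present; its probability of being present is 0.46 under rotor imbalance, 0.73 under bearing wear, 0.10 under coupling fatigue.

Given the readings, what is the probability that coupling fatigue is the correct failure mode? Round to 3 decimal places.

Multiply each prior by the joint likelihood of the reading pattern:
  rotor imbalance: 0.42 × 0.11 × 0.32 × 0.46 = 0.0068006
  bearing wear: 0.44 × 0.92 × 0.07 × 0.73 = 0.020685
  coupling fatigue: 0.14 × 0.83 × 0.73 × 0.10 = 0.0084826
Normalizing constant Z = 0.0068006 + 0.020685 + 0.0084826 = 0.035969.
P(coupling fatigue | evidence) = 0.0084826 / 0.035969 ≈ 0.236.

0.236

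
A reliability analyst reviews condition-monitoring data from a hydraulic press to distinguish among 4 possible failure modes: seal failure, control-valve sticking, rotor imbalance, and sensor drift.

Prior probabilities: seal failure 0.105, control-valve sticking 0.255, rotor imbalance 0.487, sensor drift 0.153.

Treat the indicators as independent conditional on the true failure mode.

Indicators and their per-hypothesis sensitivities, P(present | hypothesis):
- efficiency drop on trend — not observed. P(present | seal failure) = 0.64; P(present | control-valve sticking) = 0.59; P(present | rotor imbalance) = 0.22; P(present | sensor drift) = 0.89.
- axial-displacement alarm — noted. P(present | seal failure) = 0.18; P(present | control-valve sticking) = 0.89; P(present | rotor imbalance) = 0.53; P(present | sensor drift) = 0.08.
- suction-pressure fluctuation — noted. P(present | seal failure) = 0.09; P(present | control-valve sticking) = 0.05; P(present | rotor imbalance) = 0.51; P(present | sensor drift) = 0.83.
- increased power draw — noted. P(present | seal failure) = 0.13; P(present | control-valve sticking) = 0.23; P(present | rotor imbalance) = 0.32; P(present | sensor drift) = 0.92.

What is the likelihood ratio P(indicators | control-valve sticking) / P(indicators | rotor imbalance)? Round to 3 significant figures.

0.0622

Take the product of per-indicator likelihoods under each hypothesis (using 1 − P(present | H) for each absent indicator), then divide.
  control-valve sticking: (1 − 0.59) × 0.89 × 0.05 × 0.23 = 0.0041964
  rotor imbalance: (1 − 0.22) × 0.53 × 0.51 × 0.32 = 0.067467
Bayes factor = 0.0041964 / 0.067467 ≈ 0.0622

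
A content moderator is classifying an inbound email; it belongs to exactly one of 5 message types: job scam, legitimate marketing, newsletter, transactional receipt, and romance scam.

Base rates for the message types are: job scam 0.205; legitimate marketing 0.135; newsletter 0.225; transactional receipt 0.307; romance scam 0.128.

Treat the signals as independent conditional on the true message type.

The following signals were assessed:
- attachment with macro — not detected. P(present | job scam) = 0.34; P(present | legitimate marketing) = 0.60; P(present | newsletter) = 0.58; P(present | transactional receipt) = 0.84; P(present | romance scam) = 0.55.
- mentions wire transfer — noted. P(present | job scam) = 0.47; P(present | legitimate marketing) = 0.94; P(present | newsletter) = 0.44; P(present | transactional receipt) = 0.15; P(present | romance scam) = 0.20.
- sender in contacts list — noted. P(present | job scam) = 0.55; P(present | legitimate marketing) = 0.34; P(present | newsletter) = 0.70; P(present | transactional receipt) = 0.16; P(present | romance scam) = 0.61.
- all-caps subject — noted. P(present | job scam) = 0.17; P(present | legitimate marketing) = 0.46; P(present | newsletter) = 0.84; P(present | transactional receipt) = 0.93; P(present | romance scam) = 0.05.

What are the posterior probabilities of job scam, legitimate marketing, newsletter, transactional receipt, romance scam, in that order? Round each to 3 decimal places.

0.149, 0.200, 0.615, 0.028, 0.009

For each hypothesis, the unnormalized posterior weight is prior × product of the signal likelihoods (using 1 − P(present | H) for each absent signal):
  job scam: 0.205 × (1 − 0.34) × 0.47 × 0.55 × 0.17 = 0.0059458
  legitimate marketing: 0.135 × (1 − 0.60) × 0.94 × 0.34 × 0.46 = 0.0079389
  newsletter: 0.225 × (1 − 0.58) × 0.44 × 0.70 × 0.84 = 0.024449
  transactional receipt: 0.307 × (1 − 0.84) × 0.15 × 0.16 × 0.93 = 0.0010964
  romance scam: 0.128 × (1 − 0.55) × 0.20 × 0.61 × 0.05 = 0.00035136
Marginal likelihood of the evidence = 0.039781.
P(job scam | evidence) = 0.0059458 / 0.039781 ≈ 0.149
P(legitimate marketing | evidence) = 0.0079389 / 0.039781 ≈ 0.200
P(newsletter | evidence) = 0.024449 / 0.039781 ≈ 0.615
P(transactional receipt | evidence) = 0.0010964 / 0.039781 ≈ 0.028
P(romance scam | evidence) = 0.00035136 / 0.039781 ≈ 0.009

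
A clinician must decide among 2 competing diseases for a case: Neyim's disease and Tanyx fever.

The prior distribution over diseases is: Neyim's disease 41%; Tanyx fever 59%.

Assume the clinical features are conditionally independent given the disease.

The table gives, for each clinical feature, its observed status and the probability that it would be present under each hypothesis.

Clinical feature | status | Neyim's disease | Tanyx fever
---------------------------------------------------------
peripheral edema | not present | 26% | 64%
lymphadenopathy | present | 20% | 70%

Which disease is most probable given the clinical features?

For each hypothesis, the unnormalized posterior weight is prior × product of the clinical feature likelihoods (using 1 − P(present | H) for each absent clinical feature):
  Neyim's disease: 0.41 × (1 − 0.26) × 0.20 = 0.06068
  Tanyx fever: 0.59 × (1 − 0.64) × 0.70 = 0.14868
Marginal likelihood of the evidence = 0.20936.
P(Neyim's disease | evidence) ≈ 0.06068 / 0.20936 ≈ 0.290
P(Tanyx fever | evidence) ≈ 0.14868 / 0.20936 ≈ 0.710
The largest is 0.710, so Tanyx fever is most probable.

Tanyx fever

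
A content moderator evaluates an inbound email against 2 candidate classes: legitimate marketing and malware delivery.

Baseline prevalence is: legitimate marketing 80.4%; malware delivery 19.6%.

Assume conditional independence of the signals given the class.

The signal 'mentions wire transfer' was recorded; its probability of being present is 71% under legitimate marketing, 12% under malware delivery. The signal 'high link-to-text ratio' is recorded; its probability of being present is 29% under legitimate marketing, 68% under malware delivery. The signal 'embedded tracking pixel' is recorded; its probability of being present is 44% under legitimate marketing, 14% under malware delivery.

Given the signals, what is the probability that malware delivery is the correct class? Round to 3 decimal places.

0.030

For each hypothesis, the unnormalized posterior weight is prior × product of the signal likelihoods:
  legitimate marketing: 0.804 × 0.71 × 0.29 × 0.44 = 0.072839
  malware delivery: 0.196 × 0.12 × 0.68 × 0.14 = 0.0022391
Marginal likelihood of the evidence = 0.075078.
P(malware delivery | evidence) = 0.0022391 / 0.075078 ≈ 0.030.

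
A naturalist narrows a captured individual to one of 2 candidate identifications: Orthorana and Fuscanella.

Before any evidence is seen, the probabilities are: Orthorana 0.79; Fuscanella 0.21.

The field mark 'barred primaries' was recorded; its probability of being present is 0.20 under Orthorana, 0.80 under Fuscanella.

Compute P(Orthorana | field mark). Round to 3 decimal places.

0.485

For each hypothesis, the unnormalized posterior weight is prior × likelihood:
  Orthorana: 0.79 × 0.20 = 0.158
  Fuscanella: 0.21 × 0.80 = 0.168
The unnormalized weights sum to 0.326.
P(Orthorana | evidence) = 0.158 / 0.326 ≈ 0.485.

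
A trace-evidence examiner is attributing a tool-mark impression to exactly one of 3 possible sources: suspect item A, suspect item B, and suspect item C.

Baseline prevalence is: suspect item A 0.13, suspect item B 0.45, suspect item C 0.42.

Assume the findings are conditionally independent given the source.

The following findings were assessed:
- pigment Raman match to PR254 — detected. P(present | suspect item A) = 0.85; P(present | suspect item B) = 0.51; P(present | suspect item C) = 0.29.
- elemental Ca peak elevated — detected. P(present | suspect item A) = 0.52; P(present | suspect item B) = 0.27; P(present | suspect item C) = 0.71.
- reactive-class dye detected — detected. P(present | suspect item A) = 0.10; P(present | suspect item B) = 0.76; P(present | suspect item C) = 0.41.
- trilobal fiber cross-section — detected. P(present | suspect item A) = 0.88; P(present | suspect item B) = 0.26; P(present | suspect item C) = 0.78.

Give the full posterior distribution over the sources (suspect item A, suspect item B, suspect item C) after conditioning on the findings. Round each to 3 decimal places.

0.112, 0.272, 0.615

Multiply each prior by the joint likelihood of the evidence pattern:
  suspect item A: 0.13 × 0.85 × 0.52 × 0.10 × 0.88 = 0.0050565
  suspect item B: 0.45 × 0.51 × 0.27 × 0.76 × 0.26 = 0.012244
  suspect item C: 0.42 × 0.29 × 0.71 × 0.41 × 0.78 = 0.027656
Normalizing constant Z = 0.0050565 + 0.012244 + 0.027656 = 0.044956.
P(suspect item A | evidence) = 0.0050565 / 0.044956 ≈ 0.112
P(suspect item B | evidence) = 0.012244 / 0.044956 ≈ 0.272
P(suspect item C | evidence) = 0.027656 / 0.044956 ≈ 0.615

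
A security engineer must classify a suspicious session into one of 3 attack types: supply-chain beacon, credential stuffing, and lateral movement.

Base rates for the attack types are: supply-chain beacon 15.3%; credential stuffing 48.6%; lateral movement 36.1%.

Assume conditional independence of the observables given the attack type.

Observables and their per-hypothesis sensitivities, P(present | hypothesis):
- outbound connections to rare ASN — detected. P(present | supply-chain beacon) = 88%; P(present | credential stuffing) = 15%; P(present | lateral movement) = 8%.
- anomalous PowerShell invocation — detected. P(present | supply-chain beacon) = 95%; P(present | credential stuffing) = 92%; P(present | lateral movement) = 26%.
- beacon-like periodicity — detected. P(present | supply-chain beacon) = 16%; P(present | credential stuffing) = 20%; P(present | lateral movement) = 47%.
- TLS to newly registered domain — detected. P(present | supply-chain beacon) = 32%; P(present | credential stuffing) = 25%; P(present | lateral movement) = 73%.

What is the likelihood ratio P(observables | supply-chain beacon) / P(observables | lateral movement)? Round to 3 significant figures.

6.00

The Bayes factor is the ratio of the joint likelihoods of the observable pattern under the two hypotheses.
  supply-chain beacon: 0.88 × 0.95 × 0.16 × 0.32 = 0.042803
  lateral movement: 0.08 × 0.26 × 0.47 × 0.73 = 0.0071365
Bayes factor = 0.042803 / 0.0071365 ≈ 6.00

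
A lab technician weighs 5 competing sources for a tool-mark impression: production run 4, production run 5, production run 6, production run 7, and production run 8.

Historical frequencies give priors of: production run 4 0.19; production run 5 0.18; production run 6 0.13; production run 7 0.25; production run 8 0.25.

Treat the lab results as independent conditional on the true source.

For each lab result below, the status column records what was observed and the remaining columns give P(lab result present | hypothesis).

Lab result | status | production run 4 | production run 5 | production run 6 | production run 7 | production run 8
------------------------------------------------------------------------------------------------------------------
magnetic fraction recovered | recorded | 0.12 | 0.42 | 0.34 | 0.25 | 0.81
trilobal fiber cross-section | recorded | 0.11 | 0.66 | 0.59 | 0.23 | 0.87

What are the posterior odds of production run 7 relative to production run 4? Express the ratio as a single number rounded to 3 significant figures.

Unnormalized posterior weight (prior times the lab result likelihoods) for each of the two hypotheses:
  production run 7: 0.25 × 0.25 × 0.23 = 0.014375
  production run 4: 0.19 × 0.12 × 0.11 = 0.002508
Odds(production run 7 : production run 4) = 0.014375 / 0.002508 ≈ 5.73.

5.73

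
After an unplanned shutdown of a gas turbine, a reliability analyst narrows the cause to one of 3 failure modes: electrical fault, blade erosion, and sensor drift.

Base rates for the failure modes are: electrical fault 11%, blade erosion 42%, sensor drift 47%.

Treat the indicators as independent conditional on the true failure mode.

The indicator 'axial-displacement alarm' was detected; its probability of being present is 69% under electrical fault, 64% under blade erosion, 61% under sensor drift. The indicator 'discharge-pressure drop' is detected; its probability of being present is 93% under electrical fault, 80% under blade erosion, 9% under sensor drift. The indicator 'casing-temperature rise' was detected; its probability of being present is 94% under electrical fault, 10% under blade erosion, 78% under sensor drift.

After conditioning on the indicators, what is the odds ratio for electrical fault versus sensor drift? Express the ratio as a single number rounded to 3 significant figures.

3.30

Posterior odds equal prior odds times the likelihood ratio; only the two competing hypotheses matter.
  electrical fault: 0.11 × 0.69 × 0.93 × 0.94 = 0.066352
  sensor drift: 0.47 × 0.61 × 0.09 × 0.78 = 0.020126
Odds(electrical fault : sensor drift) = 0.066352 / 0.020126 ≈ 3.30.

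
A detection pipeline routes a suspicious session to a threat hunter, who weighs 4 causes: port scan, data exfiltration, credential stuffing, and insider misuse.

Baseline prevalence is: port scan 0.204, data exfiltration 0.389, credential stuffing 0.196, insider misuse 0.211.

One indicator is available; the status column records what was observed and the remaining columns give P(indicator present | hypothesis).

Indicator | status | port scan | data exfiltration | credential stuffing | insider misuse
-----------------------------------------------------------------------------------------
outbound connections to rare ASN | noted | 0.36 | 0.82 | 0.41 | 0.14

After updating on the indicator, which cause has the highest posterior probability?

data exfiltration

Multiply each prior by the likelihood of the indicator:
  port scan: 0.204 × 0.36 = 0.07344
  data exfiltration: 0.389 × 0.82 = 0.31898
  credential stuffing: 0.196 × 0.41 = 0.08036
  insider misuse: 0.211 × 0.14 = 0.02954
Marginal likelihood of the evidence = 0.50232.
P(port scan | evidence) ≈ 0.07344 / 0.50232 ≈ 0.146
P(data exfiltration | evidence) ≈ 0.31898 / 0.50232 ≈ 0.635
P(credential stuffing | evidence) ≈ 0.08036 / 0.50232 ≈ 0.160
P(insider misuse | evidence) ≈ 0.02954 / 0.50232 ≈ 0.059
The largest is 0.635, so data exfiltration is most probable.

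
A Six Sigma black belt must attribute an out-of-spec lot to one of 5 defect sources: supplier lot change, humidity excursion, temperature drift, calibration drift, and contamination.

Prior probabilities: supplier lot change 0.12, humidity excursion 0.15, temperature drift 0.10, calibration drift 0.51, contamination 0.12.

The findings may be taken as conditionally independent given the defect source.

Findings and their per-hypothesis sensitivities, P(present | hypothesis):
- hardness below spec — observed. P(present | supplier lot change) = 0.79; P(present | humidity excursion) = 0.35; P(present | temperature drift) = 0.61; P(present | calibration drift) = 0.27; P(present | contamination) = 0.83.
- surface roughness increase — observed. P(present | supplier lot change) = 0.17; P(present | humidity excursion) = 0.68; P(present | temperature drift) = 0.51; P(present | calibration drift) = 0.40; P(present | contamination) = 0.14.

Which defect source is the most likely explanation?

calibration drift

By Bayes' rule with conditional independence, the unnormalized weight for each hypothesis is prior × ∏ likelihoods:
  supplier lot change: 0.12 × 0.79 × 0.17 = 0.016116
  humidity excursion: 0.15 × 0.35 × 0.68 = 0.0357
  temperature drift: 0.10 × 0.61 × 0.51 = 0.03111
  calibration drift: 0.51 × 0.27 × 0.40 = 0.05508
  contamination: 0.12 × 0.83 × 0.14 = 0.013944
Normalizing constant Z = 0.016116 + 0.0357 + 0.03111 + 0.05508 + 0.013944 = 0.15195.
P(supplier lot change | evidence) ≈ 0.016116 / 0.15195 ≈ 0.106
P(humidity excursion | evidence) ≈ 0.0357 / 0.15195 ≈ 0.235
P(temperature drift | evidence) ≈ 0.03111 / 0.15195 ≈ 0.205
P(calibration drift | evidence) ≈ 0.05508 / 0.15195 ≈ 0.362
P(contamination | evidence) ≈ 0.013944 / 0.15195 ≈ 0.092
The largest is 0.362, so calibration drift is most probable.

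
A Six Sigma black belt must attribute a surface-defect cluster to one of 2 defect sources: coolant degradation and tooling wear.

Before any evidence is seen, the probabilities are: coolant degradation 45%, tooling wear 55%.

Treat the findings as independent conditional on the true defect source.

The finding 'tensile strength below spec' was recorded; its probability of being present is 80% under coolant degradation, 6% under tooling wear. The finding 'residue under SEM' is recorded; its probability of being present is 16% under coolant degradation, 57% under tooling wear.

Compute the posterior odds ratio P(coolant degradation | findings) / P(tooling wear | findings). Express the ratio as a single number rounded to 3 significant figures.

3.06

Posterior odds equal prior odds times the likelihood ratio; only the two competing hypotheses matter.
  coolant degradation: 0.45 × 0.80 × 0.16 = 0.0576
  tooling wear: 0.55 × 0.06 × 0.57 = 0.01881
Posterior odds = 0.0576 / 0.01881 ≈ 3.06.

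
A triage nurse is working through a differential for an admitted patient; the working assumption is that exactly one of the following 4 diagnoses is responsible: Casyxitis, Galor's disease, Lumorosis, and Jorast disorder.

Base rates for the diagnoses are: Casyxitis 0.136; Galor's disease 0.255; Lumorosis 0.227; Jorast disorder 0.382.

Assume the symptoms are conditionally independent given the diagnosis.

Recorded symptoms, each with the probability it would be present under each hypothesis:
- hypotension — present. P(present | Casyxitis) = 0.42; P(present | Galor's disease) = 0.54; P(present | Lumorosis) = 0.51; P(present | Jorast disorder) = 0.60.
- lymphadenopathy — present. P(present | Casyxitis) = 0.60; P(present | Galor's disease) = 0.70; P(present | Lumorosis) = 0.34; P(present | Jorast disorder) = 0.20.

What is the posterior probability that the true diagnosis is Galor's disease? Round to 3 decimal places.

0.447

By Bayes' rule with conditional independence, the unnormalized weight for each hypothesis is prior × ∏ likelihoods:
  Casyxitis: 0.136 × 0.42 × 0.60 = 0.034272
  Galor's disease: 0.255 × 0.54 × 0.70 = 0.09639
  Lumorosis: 0.227 × 0.51 × 0.34 = 0.039362
  Jorast disorder: 0.382 × 0.60 × 0.20 = 0.04584
Marginal likelihood of the evidence = 0.21586.
P(Galor's disease | evidence) = 0.09639 / 0.21586 ≈ 0.447.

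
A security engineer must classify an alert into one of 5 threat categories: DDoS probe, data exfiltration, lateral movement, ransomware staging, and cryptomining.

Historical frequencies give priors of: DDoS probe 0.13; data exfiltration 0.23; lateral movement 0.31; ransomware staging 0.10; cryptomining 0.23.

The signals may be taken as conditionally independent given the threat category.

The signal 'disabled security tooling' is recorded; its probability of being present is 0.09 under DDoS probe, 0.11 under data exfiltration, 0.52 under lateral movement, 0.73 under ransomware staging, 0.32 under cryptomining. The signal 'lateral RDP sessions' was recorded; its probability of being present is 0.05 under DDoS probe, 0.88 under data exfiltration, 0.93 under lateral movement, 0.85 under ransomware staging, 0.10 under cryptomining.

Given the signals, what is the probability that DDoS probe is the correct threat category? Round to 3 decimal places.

Multiply each prior by the joint likelihood of the signal pattern:
  DDoS probe: 0.13 × 0.09 × 0.05 = 0.000585
  data exfiltration: 0.23 × 0.11 × 0.88 = 0.022264
  lateral movement: 0.31 × 0.52 × 0.93 = 0.14992
  ransomware staging: 0.10 × 0.73 × 0.85 = 0.06205
  cryptomining: 0.23 × 0.32 × 0.10 = 0.00736
Marginal likelihood of the evidence = 0.24218.
P(DDoS probe | evidence) = 0.000585 / 0.24218 ≈ 0.002.

0.002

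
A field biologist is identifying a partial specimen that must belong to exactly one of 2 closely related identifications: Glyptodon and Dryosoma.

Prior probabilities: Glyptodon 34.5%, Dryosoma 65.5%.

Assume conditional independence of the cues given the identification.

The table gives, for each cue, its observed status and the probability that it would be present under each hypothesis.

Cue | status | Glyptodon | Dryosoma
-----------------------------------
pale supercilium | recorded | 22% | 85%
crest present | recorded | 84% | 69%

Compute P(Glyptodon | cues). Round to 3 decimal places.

0.142

By Bayes' rule with conditional independence, the unnormalized weight for each hypothesis is prior × ∏ likelihoods:
  Glyptodon: 0.345 × 0.22 × 0.84 = 0.063756
  Dryosoma: 0.655 × 0.85 × 0.69 = 0.38416
Marginal likelihood of the evidence = 0.44791.
P(Glyptodon | evidence) = 0.063756 / 0.44791 ≈ 0.142.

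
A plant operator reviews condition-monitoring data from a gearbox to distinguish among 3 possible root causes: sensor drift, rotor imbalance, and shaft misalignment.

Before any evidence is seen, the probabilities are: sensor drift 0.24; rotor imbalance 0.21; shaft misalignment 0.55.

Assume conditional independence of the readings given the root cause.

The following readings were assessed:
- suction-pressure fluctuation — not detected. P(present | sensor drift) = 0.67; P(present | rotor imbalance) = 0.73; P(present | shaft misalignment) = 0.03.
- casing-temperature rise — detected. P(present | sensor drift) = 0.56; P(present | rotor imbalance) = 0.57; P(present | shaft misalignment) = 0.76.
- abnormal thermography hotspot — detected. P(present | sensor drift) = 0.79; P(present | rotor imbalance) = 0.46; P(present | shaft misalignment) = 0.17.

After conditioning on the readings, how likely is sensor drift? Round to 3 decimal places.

For each hypothesis, the unnormalized posterior weight is prior × product of the reading likelihoods (using 1 − P(present | H) for each absent reading):
  sensor drift: 0.24 × (1 − 0.67) × 0.56 × 0.79 = 0.035038
  rotor imbalance: 0.21 × (1 − 0.73) × 0.57 × 0.46 = 0.014867
  shaft misalignment: 0.55 × (1 − 0.03) × 0.76 × 0.17 = 0.068928
The unnormalized weights sum to 0.11883.
P(sensor drift | evidence) = 0.035038 / 0.11883 ≈ 0.295.

0.295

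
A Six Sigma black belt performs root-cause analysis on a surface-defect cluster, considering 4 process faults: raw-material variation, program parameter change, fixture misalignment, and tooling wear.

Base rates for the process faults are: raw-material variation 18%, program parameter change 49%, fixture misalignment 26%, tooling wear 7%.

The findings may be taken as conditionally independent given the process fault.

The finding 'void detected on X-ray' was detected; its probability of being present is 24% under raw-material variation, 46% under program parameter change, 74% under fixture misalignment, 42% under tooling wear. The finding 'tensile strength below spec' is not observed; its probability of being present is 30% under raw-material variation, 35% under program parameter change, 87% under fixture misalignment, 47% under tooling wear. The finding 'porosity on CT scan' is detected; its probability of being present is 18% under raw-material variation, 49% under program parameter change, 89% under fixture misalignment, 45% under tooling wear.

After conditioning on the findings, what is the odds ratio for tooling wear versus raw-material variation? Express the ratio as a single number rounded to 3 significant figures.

The normalizing constant cancels in an odds ratio, so compute prior × likelihood for the two hypotheses only (using 1 − P(present | H) for each absent finding):
  tooling wear: 0.07 × 0.42 × (1 − 0.47) × 0.45 = 0.0070119
  raw-material variation: 0.18 × 0.24 × (1 − 0.30) × 0.18 = 0.0054432
Posterior odds = 0.0070119 / 0.0054432 ≈ 1.29.

1.29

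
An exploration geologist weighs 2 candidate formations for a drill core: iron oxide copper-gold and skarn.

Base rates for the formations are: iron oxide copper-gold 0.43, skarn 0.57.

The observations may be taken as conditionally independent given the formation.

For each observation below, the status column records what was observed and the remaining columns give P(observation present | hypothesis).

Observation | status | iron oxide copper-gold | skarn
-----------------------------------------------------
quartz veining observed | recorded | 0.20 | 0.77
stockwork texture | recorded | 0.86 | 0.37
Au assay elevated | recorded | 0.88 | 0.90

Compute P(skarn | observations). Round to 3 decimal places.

By Bayes' rule with conditional independence, the unnormalized weight for each hypothesis is prior × ∏ likelihoods:
  iron oxide copper-gold: 0.43 × 0.20 × 0.86 × 0.88 = 0.065085
  skarn: 0.57 × 0.77 × 0.37 × 0.90 = 0.14615
The unnormalized weights sum to 0.21124.
P(skarn | evidence) = 0.14615 / 0.21124 ≈ 0.692.

0.692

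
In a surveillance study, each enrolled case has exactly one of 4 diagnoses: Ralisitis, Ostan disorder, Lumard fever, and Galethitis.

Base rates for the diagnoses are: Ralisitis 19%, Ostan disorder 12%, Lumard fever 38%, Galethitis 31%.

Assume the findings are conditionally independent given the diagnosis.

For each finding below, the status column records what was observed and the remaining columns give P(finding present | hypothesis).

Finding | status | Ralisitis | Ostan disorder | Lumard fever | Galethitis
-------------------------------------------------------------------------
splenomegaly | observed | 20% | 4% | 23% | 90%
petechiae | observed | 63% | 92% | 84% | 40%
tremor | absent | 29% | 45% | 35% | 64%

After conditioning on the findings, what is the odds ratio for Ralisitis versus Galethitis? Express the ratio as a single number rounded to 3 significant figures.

0.423

Posterior odds equal prior odds times the likelihood ratio; only the two competing hypotheses matter (using 1 − P(present | H) for each absent finding).
  Ralisitis: 0.19 × 0.20 × 0.63 × (1 − 0.29) = 0.016997
  Galethitis: 0.31 × 0.90 × 0.40 × (1 − 0.64) = 0.040176
Odds(Ralisitis : Galethitis) = 0.016997 / 0.040176 ≈ 0.423.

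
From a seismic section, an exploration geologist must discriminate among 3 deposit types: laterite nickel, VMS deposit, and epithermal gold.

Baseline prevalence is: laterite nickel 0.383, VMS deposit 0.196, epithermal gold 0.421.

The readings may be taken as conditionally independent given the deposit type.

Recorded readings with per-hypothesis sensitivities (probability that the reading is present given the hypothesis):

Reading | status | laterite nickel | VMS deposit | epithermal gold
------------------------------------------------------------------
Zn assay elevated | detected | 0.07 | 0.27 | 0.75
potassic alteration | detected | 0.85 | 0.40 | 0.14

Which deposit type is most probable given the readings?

epithermal gold

Multiply each prior by the joint likelihood of the reading pattern:
  laterite nickel: 0.383 × 0.07 × 0.85 = 0.022789
  VMS deposit: 0.196 × 0.27 × 0.40 = 0.021168
  epithermal gold: 0.421 × 0.75 × 0.14 = 0.044205
Marginal likelihood of the evidence = 0.088162.
P(laterite nickel | evidence) ≈ 0.022789 / 0.088162 ≈ 0.258
P(VMS deposit | evidence) ≈ 0.021168 / 0.088162 ≈ 0.240
P(epithermal gold | evidence) ≈ 0.044205 / 0.088162 ≈ 0.501
The largest is 0.501, so epithermal gold is most probable.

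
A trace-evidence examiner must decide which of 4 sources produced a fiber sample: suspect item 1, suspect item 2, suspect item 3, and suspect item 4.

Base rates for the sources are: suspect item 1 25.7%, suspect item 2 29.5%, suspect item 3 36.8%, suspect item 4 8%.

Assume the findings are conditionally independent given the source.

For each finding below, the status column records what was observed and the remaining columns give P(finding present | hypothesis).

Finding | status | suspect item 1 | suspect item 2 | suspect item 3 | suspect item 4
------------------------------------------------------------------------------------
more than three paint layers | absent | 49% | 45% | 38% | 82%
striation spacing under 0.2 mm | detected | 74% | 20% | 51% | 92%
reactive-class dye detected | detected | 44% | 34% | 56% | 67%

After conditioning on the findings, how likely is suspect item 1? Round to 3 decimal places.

For each hypothesis, the unnormalized posterior weight is prior × product of the finding likelihoods (using 1 − P(present | H) for each absent finding):
  suspect item 1: 0.257 × (1 − 0.49) × 0.74 × 0.44 = 0.042676
  suspect item 2: 0.295 × (1 − 0.45) × 0.20 × 0.34 = 0.011033
  suspect item 3: 0.368 × (1 − 0.38) × 0.51 × 0.56 = 0.065162
  suspect item 4: 0.080 × (1 − 0.82) × 0.92 × 0.67 = 0.0088762
Normalizing constant Z = 0.042676 + 0.011033 + 0.065162 + 0.0088762 = 0.12775.
P(suspect item 1 | evidence) = 0.042676 / 0.12775 ≈ 0.334.

0.334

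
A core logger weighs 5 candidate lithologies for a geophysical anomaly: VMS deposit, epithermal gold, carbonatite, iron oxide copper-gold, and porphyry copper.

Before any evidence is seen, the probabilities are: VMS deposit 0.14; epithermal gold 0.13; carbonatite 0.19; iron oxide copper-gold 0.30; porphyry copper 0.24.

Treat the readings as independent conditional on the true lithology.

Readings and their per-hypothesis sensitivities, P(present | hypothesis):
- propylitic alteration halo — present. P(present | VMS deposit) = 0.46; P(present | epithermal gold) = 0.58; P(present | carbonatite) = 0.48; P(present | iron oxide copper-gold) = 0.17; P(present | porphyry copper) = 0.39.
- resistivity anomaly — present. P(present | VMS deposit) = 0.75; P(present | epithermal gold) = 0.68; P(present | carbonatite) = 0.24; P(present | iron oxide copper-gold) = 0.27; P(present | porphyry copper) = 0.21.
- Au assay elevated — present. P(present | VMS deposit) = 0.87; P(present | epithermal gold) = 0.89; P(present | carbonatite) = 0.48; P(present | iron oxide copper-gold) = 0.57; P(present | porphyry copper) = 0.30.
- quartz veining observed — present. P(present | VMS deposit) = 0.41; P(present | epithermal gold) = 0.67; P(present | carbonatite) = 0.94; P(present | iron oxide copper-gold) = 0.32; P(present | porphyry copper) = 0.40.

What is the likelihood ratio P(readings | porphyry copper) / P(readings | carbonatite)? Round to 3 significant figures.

Take the product of per-reading likelihoods under each hypothesis, then divide.
  porphyry copper: 0.39 × 0.21 × 0.30 × 0.40 = 0.009828
  carbonatite: 0.48 × 0.24 × 0.48 × 0.94 = 0.051978
Bayes factor = 0.009828 / 0.051978 ≈ 0.189

0.189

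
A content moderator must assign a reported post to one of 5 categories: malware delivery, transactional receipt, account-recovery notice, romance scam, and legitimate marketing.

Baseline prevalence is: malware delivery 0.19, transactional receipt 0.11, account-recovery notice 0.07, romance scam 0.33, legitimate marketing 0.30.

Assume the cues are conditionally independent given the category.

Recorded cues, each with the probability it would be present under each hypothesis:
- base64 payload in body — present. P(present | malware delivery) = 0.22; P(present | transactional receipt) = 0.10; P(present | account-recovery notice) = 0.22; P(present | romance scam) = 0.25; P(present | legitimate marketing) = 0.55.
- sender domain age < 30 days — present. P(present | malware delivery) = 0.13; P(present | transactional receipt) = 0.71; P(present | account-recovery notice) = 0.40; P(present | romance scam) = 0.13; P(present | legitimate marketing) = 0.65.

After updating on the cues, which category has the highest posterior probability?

By Bayes' rule with conditional independence, the unnormalized weight for each hypothesis is prior × ∏ likelihoods:
  malware delivery: 0.19 × 0.22 × 0.13 = 0.005434
  transactional receipt: 0.11 × 0.10 × 0.71 = 0.00781
  account-recovery notice: 0.07 × 0.22 × 0.40 = 0.00616
  romance scam: 0.33 × 0.25 × 0.13 = 0.010725
  legitimate marketing: 0.30 × 0.55 × 0.65 = 0.10725
The unnormalized weights sum to 0.13738.
P(malware delivery | evidence) ≈ 0.005434 / 0.13738 ≈ 0.040
P(transactional receipt | evidence) ≈ 0.00781 / 0.13738 ≈ 0.057
P(account-recovery notice | evidence) ≈ 0.00616 / 0.13738 ≈ 0.045
P(romance scam | evidence) ≈ 0.010725 / 0.13738 ≈ 0.078
P(legitimate marketing | evidence) ≈ 0.10725 / 0.13738 ≈ 0.781
The largest is 0.781, so legitimate marketing is most probable.

legitimate marketing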